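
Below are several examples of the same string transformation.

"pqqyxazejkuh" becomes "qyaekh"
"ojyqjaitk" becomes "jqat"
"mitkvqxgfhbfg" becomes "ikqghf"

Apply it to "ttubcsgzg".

tbsz

The rule is to keep every other character starting from the second (positions 2nd, 4th, 6th, ...).
Applying that to "ttubcsgzg" gives "tbsz".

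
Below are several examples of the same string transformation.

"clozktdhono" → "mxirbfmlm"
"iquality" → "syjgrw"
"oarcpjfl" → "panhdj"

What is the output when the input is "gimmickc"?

kkgaia

The rule is to delete the first 2 characters, then shift every letter 2 places backward in the alphabet (wrapping around).
On "gimmickc" that produces "kkgaia".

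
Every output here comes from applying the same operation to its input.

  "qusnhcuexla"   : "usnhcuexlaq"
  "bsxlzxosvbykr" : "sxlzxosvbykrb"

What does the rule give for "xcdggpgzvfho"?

Looking at the pairs, the operation is to move the first character to the end.
"xcdggpgzvfho" → "cdggpgzvfhox".

cdggpgzvfhox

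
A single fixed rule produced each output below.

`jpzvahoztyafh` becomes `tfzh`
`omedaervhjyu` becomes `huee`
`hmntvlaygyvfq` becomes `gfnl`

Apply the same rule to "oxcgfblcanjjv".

Rule — keep one character in every 3, starting at position 3 (positions 3rd, 6th, 9th, ...), then swap the front and back halves of the string.
On "oxcgfblcanjjv": the first step gives "cbaj", and the second then gives "ajcb".

ajcb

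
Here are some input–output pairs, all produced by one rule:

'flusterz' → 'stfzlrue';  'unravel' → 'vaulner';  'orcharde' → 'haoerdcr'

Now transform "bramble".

What's happening: take characters alternately from the front and the back (1st, last, 2nd, 2nd-last, ...), then move the last 2 characters to the front (rotate right by 2).
"bramble" → "berlabm" → "bmberla".
(Check on "flusterz": → "fzlruest" → "stfzlrue" ✓)

bmberla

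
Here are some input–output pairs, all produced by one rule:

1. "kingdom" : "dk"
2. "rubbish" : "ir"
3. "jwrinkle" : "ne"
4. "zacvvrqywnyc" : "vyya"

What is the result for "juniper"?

pj

The transformation: move the first 2 characters to the end (rotate left by 2), then keep one character in every 3, starting at position 3 (positions 3rd, 6th, 9th, ...).
On "juniper" that produces "pj".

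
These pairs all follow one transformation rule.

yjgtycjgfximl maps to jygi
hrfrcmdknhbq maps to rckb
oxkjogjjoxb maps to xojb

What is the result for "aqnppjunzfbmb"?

qpnb

The pattern: keep one character in every 3, starting at position 2 (positions 2nd, 5th, 8th, ...).
"aqnppjunzfbmb" → "qpnb".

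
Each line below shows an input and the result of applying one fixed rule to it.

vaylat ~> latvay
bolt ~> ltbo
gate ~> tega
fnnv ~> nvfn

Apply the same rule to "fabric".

The transformation: swap the front and back halves of the string.
For "fabric" the result is "ricfab".

ricfab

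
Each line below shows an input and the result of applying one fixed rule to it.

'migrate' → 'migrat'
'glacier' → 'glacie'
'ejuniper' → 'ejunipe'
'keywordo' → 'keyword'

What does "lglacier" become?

lglacie

Rule — delete the last character.
"lglacier" → "lglacie".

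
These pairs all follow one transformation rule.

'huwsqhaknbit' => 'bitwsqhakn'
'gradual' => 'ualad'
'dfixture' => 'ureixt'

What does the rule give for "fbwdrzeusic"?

The rule is to delete the first 2 characters, then move the last 3 characters to the front (rotate right by 3).
Doing the same to "fbwdrzeusic": "sicwdrzeu".

sicwdrzeu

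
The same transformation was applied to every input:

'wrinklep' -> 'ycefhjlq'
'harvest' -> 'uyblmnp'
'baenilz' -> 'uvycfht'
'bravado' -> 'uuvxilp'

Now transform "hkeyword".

What's happening: sort the characters into alphabetical order, then shift every letter 6 places backward in the alphabet (wrapping around).
Doing the same to "hkeyword": "xybeilqs".

xybeilqs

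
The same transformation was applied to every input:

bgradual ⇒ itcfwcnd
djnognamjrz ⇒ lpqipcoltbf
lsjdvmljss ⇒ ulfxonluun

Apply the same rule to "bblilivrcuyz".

dnknkxtewabd

The rule is to move the first character to the end, then shift every letter 2 places forward in the alphabet (wrapping around).
So "bblilivrcuyz" becomes "dnknkxtewabd".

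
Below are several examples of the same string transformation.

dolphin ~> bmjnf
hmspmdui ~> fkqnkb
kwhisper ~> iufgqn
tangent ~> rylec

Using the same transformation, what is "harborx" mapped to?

What's happening: delete the last 2 characters, then shift every letter 2 places backward in the alphabet (wrapping around).
On "harborx" that produces "fypzm".

fypzm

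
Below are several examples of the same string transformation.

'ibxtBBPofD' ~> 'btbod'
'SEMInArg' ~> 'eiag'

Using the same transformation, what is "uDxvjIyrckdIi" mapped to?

The rule is to keep every other character starting from the second (positions 2nd, 4th, 6th, ...), then convert every letter to lowercase.
On "uDxvjIyrckdIi": the first step gives "DvIrkI", and the second then gives "dvirki".

dvirki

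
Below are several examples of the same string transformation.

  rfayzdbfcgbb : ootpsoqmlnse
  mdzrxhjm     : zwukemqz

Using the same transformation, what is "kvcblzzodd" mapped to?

qqbmmyopix

Looking at the pairs, the operation is to shift every letter 13 places forward in the alphabet (wrapping around) — i.e. ROT13, then reverse the string.
On "kvcblzzodd" that produces "qqbmmyopix".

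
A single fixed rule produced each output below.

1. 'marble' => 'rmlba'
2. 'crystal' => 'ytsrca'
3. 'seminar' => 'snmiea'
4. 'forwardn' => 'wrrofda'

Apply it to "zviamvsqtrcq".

In each case the input is transformed by: delete the last character, then sort the characters into reverse alphabetical order.
For "zviamvsqtrcq", step one produces "zviamvsqtrc"; step two turns that into "zvvtsrqmica".

zvvtsrqmica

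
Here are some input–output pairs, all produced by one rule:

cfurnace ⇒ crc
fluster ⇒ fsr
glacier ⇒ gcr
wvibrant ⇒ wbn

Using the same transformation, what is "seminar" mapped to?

The transformation: keep one character in every 3, starting at position 1 (positions 1st, 4th, 7th, ...).
Doing the same to "seminar": "sir".

sir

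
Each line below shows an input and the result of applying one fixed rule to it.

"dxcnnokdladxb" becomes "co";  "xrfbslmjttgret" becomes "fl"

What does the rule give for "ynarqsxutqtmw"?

as

What's happening: keep one character in every 3, starting at position 3 (positions 3rd, 6th, 9th, ...), then delete the last 2 characters.
Working it through for "ynarqsxutqtmw": intermediate "astm", final "as".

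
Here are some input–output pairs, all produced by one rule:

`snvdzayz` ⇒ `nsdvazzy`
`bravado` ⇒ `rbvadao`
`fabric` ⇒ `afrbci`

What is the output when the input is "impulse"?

What's happening: swap each adjacent pair of characters (1↔2, 3↔4, ...).
For "impulse" the result is "miupsle".

miupsle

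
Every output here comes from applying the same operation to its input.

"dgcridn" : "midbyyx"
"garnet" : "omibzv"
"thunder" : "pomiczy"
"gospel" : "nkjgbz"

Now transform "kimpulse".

pnkhgfdz

The transformation: sort the characters into reverse alphabetical order, then shift every letter 5 places backward in the alphabet (wrapping around).
On "kimpulse": the first step gives "uspmlkie", and the second then gives "pnkhgfdz".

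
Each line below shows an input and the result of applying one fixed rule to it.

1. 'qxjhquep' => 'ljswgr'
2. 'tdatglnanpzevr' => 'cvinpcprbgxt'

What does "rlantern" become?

Rule — shift every letter 2 places forward in the alphabet (wrapping around), then delete the first 2 characters.
For "rlantern", step one produces "tncpvgtp"; step two turns that into "cpvgtp".

cpvgtp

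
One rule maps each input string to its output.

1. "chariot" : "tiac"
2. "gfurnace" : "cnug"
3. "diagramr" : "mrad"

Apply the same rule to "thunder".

Looking at the pairs, the operation is to keep every other character starting from the first (positions 1st, 3rd, 5th, ...), then reverse the string.
For "thunder" the result is "rdut".

rdut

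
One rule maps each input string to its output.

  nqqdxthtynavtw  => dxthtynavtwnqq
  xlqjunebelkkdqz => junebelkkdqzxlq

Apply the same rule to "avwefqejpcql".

What's happening: move the first 3 characters to the end (rotate left by 3).
Doing the same to "avwefqejpcql": "efqejpcqlavw".

efqejpcqlavw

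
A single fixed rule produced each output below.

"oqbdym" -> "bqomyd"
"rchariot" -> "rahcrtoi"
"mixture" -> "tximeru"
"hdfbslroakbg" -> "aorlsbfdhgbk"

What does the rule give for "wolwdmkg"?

The transformation: move the last 3 characters to the front (rotate right by 3), then reverse the string.
For "wolwdmkg", step one produces "mkgwolwd"; step two turns that into "dwlowgkm".

dwlowgkm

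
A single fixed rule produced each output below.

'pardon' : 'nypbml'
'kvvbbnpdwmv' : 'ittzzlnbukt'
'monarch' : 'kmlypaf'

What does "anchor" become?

ylafmp

The pattern: shift every letter 2 places backward in the alphabet (wrapping around).
Applying that to "anchor" gives "ylafmp".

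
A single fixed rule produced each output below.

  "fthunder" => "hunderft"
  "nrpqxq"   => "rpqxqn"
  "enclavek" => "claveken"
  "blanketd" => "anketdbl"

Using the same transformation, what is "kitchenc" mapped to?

tchencki

In each case the input is transformed by: move the last 2 characters to the front (rotate right by 2), then swap the front and back halves of the string.
For "kitchenc", step one produces "nckitche"; step two turns that into "tchencki".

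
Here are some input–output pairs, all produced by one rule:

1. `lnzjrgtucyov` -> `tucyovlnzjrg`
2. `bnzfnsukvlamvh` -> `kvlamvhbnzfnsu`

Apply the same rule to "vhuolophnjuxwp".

Rule — swap the front and back halves of the string.
So "vhuolophnjuxwp" becomes "hnjuxwpvhuolop".

hnjuxwpvhuolop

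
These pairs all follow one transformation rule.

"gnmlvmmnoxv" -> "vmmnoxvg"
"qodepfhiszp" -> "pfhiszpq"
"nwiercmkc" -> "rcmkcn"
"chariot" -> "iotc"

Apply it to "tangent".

Rule — move the first character to the end, then delete the first 3 characters.
Applying both steps to "tangent": "angentt", then "entt".

entt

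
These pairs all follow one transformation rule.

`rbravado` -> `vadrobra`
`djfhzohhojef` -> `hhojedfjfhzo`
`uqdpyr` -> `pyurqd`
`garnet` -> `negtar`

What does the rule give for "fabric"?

rifcab

The transformation: swap the first and last characters, then swap the front and back halves of the string.
Applying that to "fabric" gives "rifcab".
(Check on "rbravado": → "obravadr" → "vadrobra" ✓)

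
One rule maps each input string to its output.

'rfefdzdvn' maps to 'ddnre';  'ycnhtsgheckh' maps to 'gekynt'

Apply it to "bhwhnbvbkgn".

The transformation: keep every other character starting from the first (positions 1st, 3rd, 5th, ...), then move the last 3 characters to the front (rotate right by 3).
On "bhwhnbvbkgn": the first step gives "bwnvkn", and the second then gives "vknbwn".
(Check on "ycnhtsgheckh": → "yntgek" → "gekynt" ✓)

vknbwn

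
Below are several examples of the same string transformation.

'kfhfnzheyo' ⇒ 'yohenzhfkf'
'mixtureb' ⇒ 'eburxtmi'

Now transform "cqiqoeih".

The rule is to swap each adjacent pair of characters (1↔2, 3↔4, ...), then reverse the string.
On "cqiqoeih": the first step gives "qcqieohi", and the second then gives "ihoeiqcq".

ihoeiqcq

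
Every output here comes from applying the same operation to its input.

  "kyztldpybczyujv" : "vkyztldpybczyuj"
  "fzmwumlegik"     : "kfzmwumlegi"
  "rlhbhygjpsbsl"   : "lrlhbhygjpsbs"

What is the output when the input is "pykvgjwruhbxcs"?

spykvgjwruhbxc

Each output is the input with this applied: move the last character to the front.
For "pykvgjwruhbxcs" the result is "spykvgjwruhbxc".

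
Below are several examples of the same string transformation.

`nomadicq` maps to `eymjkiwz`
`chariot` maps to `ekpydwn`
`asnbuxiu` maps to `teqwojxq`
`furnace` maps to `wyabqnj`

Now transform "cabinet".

Rule — move the last 3 characters to the front (rotate right by 3), then shift every letter 4 places backward in the alphabet (wrapping around).
Starting from "cabinet": after the first operation, "netcabi"; after the second, "japywxe".

japywxe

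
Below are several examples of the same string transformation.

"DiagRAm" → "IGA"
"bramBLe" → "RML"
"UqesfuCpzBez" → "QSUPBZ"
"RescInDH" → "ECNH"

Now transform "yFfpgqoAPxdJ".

What's happening: keep every other character starting from the second (positions 2nd, 4th, 6th, ...), then convert every letter to uppercase.
"yFfpgqoAPxdJ" → "FpqAxJ" → "FPQAXJ".

FPQAXJ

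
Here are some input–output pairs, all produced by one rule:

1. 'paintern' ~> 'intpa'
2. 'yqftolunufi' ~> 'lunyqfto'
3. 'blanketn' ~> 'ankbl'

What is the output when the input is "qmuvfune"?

Rule — delete the last 3 characters, then move the last 3 characters to the front (rotate right by 3).
Applying both steps to "qmuvfune": "qmuvf", then "uvfqm".
(Check on "yqftolunufi": → "yqftolun" → "lunyqfto" ✓)

uvfqm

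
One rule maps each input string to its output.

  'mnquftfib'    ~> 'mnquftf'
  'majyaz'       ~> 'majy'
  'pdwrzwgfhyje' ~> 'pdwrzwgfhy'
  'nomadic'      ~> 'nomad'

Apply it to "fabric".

fabr

What's happening: delete the last 2 characters.
"fabric" → "fabr".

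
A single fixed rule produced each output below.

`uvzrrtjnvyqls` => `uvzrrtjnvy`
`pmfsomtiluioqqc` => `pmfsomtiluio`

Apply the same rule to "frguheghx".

In each case the input is transformed by: delete the last 3 characters.
So "frguheghx" becomes "frguhe".

frguhe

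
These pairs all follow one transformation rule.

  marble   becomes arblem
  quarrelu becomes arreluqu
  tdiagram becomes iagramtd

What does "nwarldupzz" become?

rldupzznwa

What's happening: move the last 2 characters to the front (rotate right by 2), then swap the front and back halves of the string.
Working it through for "nwarldupzz": intermediate "zznwarldup", final "rldupzznwa".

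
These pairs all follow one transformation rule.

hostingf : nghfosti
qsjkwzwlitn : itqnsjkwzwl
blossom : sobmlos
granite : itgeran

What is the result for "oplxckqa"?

kqoaplxc

Each output is the input with this applied: swap the first and last characters, then move the last 3 characters to the front (rotate right by 3).
"oplxckqa" → "aplxckqo" → "kqoaplxc".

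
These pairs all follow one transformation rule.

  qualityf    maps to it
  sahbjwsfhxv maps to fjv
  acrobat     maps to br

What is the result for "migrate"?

gr

In each case the input is transformed by: sort the characters into alphabetical order, then keep one character in every 3, starting at position 3 (positions 3rd, 6th, 9th, ...).
Working it through for "migrate": intermediate "aegimrt", final "gr".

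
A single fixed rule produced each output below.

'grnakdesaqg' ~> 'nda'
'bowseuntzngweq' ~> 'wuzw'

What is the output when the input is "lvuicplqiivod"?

Each output is the input with this applied: keep one character in every 3, starting at position 3 (positions 3rd, 6th, 9th, ...).
Doing the same to "lvuicplqiivod": "upio".

upio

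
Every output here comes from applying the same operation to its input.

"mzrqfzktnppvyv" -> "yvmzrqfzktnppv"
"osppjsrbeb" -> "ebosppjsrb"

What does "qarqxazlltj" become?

tjqarqxazll

The rule is to move the last 2 characters to the front (rotate right by 2).
So "qarqxazlltj" becomes "tjqarqxazll".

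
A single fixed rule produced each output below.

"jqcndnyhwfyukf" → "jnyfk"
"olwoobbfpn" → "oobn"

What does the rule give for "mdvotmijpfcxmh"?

The transformation: keep one character in every 3, starting at position 1 (positions 1st, 4th, 7th, ...).
Doing the same to "mdvotmijpfcxmh": "moifm".

moifm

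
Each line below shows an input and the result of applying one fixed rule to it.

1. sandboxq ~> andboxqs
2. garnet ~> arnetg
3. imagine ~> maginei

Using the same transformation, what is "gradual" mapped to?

Rule — move the first character to the end.
Applying that to "gradual" gives "radualg".

radualg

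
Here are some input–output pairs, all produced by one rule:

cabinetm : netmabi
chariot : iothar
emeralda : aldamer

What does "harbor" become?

orarb

What's happening: delete the first character, then move the first 3 characters to the end (rotate left by 3).
Starting from "harbor": after the first operation, "arbor"; after the second, "orarb".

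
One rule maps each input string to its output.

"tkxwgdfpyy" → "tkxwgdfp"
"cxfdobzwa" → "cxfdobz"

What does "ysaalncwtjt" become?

The rule is to delete the last 2 characters.
For "ysaalncwtjt" the result is "ysaalncwt".

ysaalncwt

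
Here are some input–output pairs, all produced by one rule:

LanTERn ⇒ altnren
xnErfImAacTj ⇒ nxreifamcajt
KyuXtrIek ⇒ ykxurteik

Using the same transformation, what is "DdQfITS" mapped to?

ddfqtis

The rule is to swap each adjacent pair of characters (1↔2, 3↔4, ...), then convert every letter to lowercase.
On "DdQfITS": the first step gives "dDfQTIS", and the second then gives "ddfqtis".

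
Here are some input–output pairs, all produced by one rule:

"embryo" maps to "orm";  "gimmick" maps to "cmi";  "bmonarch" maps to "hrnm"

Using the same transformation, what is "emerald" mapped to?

In each case the input is transformed by: keep every other character starting from the second (positions 2nd, 4th, 6th, ...), then reverse the string.
Doing the same to "emerald": "lrm".

lrm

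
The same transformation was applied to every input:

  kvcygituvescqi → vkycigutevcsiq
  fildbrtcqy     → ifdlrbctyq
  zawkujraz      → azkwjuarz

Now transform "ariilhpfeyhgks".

The rule is to swap each adjacent pair of characters (1↔2, 3↔4, ...).
So "ariilhpfeyhgks" becomes "raiihlfpyeghsk".

raiihlfpyeghsk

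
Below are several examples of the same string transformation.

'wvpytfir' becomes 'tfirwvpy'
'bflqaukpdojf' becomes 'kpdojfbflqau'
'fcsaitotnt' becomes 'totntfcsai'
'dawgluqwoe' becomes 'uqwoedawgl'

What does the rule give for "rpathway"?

The rule is to swap the front and back halves of the string.
Doing the same to "rpathway": "hwayrpat".

hwayrpat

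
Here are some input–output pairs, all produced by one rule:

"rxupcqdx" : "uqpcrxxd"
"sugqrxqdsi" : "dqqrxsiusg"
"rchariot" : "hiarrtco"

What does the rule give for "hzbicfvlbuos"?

ibclfvhszobu

Each output is the input with this applied: take characters alternately from the front and the back (1st, last, 2nd, 2nd-last, ...), then swap the front and back halves of the string.
For "hzbicfvlbuos", step one produces "hszobuibclfv"; step two turns that into "ibclfvhszobu".
(Check on "rchariot": → "rtcohiar" → "hiarrtco" ✓)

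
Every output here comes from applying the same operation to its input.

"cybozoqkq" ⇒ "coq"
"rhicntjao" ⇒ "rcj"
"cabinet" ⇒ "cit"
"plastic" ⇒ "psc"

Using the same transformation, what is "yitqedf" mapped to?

yqf

The transformation: keep one character in every 3, starting at position 1 (positions 1st, 4th, 7th, ...).
For "yitqedf" the result is "yqf".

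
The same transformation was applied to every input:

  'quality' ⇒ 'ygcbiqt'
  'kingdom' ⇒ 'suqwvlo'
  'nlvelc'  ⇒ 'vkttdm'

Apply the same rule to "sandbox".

What's happening: shift every letter 8 places forward in the alphabet (wrapping around), then take characters alternately from the front and the back (1st, last, 2nd, 2nd-last, ...).
For "sandbox", step one produces "aivljwf"; step two turns that into "afiwvjl".

afiwvjl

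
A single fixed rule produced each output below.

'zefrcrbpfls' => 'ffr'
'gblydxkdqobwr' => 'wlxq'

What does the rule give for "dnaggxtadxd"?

dax

The rule is to keep one character in every 3, starting at position 3 (positions 3rd, 6th, 9th, ...), then move the last character to the front.
Starting from "dnaggxtadxd": after the first operation, "axd"; after the second, "dax".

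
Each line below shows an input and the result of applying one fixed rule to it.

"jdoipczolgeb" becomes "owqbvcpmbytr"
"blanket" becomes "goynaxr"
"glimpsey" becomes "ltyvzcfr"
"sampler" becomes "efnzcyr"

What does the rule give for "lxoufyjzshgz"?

Rule — move the last character to the front, then shift every letter 13 places forward in the alphabet (wrapping around) — i.e. ROT13.
On "lxoufyjzshgz" that produces "mykbhslwmfut".

mykbhslwmfut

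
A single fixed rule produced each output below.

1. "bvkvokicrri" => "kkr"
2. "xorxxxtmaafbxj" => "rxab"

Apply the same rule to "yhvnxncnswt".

The rule is to keep one character in every 3, starting at position 3 (positions 3rd, 6th, 9th, ...).
For "yhvnxncnswt" the result is "vns".

vns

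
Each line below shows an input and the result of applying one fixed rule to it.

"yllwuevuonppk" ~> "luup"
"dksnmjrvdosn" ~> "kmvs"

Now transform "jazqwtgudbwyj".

In each case the input is transformed by: keep one character in every 3, starting at position 2 (positions 2nd, 5th, 8th, ...).
"jazqwtgudbwyj" → "awuw".

awuw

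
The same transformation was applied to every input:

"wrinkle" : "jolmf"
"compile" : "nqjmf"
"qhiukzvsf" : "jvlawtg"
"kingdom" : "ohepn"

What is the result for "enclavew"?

The rule is to delete the first 2 characters, then shift every letter 1 place forward in the alphabet (wrapping around).
Applying that to "enclavew" gives "dmbwfx".

dmbwfx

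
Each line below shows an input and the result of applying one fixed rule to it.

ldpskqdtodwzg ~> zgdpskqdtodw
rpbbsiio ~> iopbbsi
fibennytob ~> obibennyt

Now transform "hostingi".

In each case the input is transformed by: delete the first character, then move the last 2 characters to the front (rotate right by 2).
"hostingi" → "giostin".
(Check on "fibennytob": → "ibennytob" → "obibennyt" ✓)

giostin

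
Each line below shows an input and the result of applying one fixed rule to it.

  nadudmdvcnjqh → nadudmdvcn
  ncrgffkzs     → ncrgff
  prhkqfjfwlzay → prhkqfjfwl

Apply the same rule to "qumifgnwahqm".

qumifgnwa

The rule is to delete the last 3 characters.
So "qumifgnwahqm" becomes "qumifgnwa".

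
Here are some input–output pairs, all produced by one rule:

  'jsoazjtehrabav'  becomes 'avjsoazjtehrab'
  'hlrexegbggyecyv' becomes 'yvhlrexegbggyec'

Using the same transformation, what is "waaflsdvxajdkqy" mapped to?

qywaaflsdvxajdk

Rule — move the last 2 characters to the front (rotate right by 2).
So "waaflsdvxajdkqy" becomes "qywaaflsdvxajdk".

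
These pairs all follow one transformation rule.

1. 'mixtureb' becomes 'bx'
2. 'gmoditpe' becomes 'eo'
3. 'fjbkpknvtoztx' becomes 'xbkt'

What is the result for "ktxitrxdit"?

txr

The rule is to move the last 3 characters to the front (rotate right by 3), then keep one character in every 3, starting at position 3 (positions 3rd, 6th, 9th, ...).
"ktxitrxdit" → "ditktxitrx" → "txr".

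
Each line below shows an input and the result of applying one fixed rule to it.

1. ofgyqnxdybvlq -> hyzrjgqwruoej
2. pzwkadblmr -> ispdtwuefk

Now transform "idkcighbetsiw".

The transformation: shift every letter 7 places backward in the alphabet (wrapping around).
Doing the same to "idkcighbetsiw": "bwdvbzauxmlbp".

bwdvbzauxmlbp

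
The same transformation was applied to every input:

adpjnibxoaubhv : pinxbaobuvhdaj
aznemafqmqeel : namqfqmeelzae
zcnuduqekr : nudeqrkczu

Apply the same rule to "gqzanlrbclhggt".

Rule — swap each adjacent pair of characters (1↔2, 3↔4, ...), then move the first 3 characters to the end (rotate left by 3).
"gqzanlrbclhggt" → "qgazlnbrlcghtg" → "zlnbrlcghtgqga".
(Check on "aznemafqmqeel": → "zaenamqfqmeel" → "namqfqmeelzae" ✓)

zlnbrlcghtgqga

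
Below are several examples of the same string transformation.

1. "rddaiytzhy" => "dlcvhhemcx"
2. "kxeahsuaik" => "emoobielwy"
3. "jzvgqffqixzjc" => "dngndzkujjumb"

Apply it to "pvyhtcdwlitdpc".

Looking at the pairs, the operation is to move the last 3 characters to the front (rotate right by 3), then shift every letter 4 places forward in the alphabet (wrapping around).
So "pvyhtcdwlitdpc" becomes "htgtzclxghapmx".

htgtzclxghapmx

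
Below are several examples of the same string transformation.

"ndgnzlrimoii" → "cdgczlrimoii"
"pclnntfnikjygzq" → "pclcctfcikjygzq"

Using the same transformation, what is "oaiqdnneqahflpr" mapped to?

In each case the input is transformed by: replace every "n" with "c".
"oaiqdnneqahflpr" → "oaiqdcceqahflpr".

oaiqdcceqahflpr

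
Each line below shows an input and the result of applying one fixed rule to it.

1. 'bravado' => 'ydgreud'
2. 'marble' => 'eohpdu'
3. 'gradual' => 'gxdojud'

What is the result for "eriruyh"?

uxbkhul

Each output is the input with this applied: shift every letter 3 places forward in the alphabet (wrapping around), then move the first 3 characters to the end (rotate left by 3).
"eriruyh" → "huluxbk" → "uxbkhul".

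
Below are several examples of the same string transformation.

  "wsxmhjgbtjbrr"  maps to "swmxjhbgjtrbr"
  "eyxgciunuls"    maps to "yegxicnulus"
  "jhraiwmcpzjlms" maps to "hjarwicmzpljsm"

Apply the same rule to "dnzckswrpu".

Rule — swap each adjacent pair of characters (1↔2, 3↔4, ...).
On "dnzckswrpu" that produces "ndczskrwup".

ndczskrwup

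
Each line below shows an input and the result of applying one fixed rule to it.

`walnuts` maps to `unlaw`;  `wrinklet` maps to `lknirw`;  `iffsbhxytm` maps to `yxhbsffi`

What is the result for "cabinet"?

nibac

Looking at the pairs, the operation is to delete the last 2 characters, then reverse the string.
Applying both steps to "cabinet": "cabin", then "nibac".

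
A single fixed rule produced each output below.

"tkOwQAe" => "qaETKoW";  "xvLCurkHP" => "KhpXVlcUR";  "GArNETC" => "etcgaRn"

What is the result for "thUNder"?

DERTHun

Rule — move the last 3 characters to the front (rotate right by 3), then flip the case of every letter.
Applying both steps to "thUNder": "derthUN", then "DERTHun".
(Check on "GArNETC": → "ETCGArN" → "etcgaRn" ✓)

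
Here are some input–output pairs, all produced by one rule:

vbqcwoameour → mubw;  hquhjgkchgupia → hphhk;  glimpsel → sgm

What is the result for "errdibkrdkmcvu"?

dcedk

What's happening: swap the front and back halves of the string, then keep one character in every 3, starting at position 2 (positions 2nd, 5th, 8th, ...).
On "errdibkrdkmcvu" that produces "dcedk".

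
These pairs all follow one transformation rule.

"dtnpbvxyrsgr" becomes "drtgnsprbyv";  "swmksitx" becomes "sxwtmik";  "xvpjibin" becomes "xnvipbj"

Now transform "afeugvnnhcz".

azfcehungn

Each output is the input with this applied: take characters alternately from the front and the back (1st, last, 2nd, 2nd-last, ...), then delete the last character.
Working it through for "afeugvnnhcz": intermediate "azfcehungnv", final "azfcehungn".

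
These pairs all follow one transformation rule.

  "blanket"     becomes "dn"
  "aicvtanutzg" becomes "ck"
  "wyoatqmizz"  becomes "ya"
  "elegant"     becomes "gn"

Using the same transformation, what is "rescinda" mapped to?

tg

Each output is the input with this applied: shift every letter 2 places forward in the alphabet (wrapping around), then keep only the first 2 characters.
On "rescinda": the first step gives "tguekpfc", and the second then gives "tg".
(Check on "aicvtanutzg": → "ckexvcpwvbi" → "ck" ✓)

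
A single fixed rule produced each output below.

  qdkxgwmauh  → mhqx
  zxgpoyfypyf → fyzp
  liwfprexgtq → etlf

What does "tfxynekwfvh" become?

Each output is the input with this applied: keep one character in every 3, starting at position 1 (positions 1st, 4th, 7th, ...), then swap the front and back halves of the string.
"tfxynekwfvh" → "tykv" → "kvty".

kvty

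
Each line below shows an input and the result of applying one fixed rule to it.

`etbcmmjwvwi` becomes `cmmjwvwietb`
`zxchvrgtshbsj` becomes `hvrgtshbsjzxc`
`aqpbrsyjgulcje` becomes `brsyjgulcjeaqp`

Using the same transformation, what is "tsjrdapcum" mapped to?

rdapcumtsj

Rule — move the first 3 characters to the end (rotate left by 3).
Doing the same to "tsjrdapcum": "rdapcumtsj".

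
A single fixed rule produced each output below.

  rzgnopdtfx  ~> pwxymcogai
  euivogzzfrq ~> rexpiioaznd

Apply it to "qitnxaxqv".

cwgjgzezr

In each case the input is transformed by: move the first 2 characters to the end (rotate left by 2), then shift every letter 9 places forward in the alphabet (wrapping around).
On "qitnxaxqv" that produces "cwgjgzezr".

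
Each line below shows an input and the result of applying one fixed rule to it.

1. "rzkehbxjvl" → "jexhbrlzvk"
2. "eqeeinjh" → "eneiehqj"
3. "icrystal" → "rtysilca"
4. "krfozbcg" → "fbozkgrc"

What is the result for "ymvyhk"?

What's happening: take characters alternately from the front and the back (1st, last, 2nd, 2nd-last, ...), then swap the front and back halves of the string.
"ymvyhk" → "hvyykm".

hvyykm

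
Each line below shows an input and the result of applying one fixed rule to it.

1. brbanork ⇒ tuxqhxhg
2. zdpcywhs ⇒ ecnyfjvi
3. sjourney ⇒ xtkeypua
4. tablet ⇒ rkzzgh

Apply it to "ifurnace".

tgikolax

The rule is to swap the front and back halves of the string, then shift every letter 6 places forward in the alphabet (wrapping around).
For "ifurnace", step one produces "naceifur"; step two turns that into "tgikolax".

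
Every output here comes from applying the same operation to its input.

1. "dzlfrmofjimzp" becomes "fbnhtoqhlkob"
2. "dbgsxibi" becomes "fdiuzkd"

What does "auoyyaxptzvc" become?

The pattern: shift every letter 2 places forward in the alphabet (wrapping around), then delete the last character.
Applying both steps to "auoyyaxptzvc": "cwqaaczrvbxe", then "cwqaaczrvbx".

cwqaaczrvbx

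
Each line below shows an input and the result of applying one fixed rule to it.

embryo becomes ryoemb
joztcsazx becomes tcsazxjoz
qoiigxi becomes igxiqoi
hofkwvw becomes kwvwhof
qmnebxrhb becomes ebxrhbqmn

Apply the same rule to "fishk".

hkfis

The pattern: move the first 3 characters to the end (rotate left by 3).
Doing the same to "fishk": "hkfis".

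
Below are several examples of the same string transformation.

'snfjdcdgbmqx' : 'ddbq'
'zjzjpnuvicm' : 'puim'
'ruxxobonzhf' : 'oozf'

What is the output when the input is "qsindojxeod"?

In each case the input is transformed by: keep every other character starting from the first (positions 1st, 3rd, 5th, ...), then keep only the last 4 characters.
For "qsindojxeod", step one produces "qidjed"; step two turns that into "djed".

djed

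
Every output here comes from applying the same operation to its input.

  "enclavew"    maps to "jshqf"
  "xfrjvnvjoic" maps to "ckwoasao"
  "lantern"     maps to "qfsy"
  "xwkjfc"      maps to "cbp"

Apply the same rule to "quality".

vzfq

What's happening: delete the last 3 characters, then shift every letter 5 places forward in the alphabet (wrapping around).
"quality" → "vzfq".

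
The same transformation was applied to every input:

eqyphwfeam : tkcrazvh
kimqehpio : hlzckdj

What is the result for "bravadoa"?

The pattern: shift every letter 5 places backward in the alphabet (wrapping around), then delete the first 2 characters.
Working it through for "bravadoa": intermediate "wmvqvyjv", final "vqvyjv".
(Check on "eqyphwfeam": → "zltkcrazvh" → "tkcrazvh" ✓)

vqvyjv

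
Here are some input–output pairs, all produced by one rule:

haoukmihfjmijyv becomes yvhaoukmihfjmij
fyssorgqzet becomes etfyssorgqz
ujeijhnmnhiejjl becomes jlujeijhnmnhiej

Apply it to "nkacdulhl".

hlnkacdul

The rule is to move the last 2 characters to the front (rotate right by 2).
Applying that to "nkacdulhl" gives "hlnkacdul".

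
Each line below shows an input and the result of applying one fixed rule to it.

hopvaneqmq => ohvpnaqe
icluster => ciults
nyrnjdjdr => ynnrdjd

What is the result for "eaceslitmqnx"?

Looking at the pairs, the operation is to swap each adjacent pair of characters (1↔2, 3↔4, ...), then delete the last 2 characters.
On "eaceslitmqnx": the first step gives "aeeclstiqmxn", and the second then gives "aeeclstiqm".

aeeclstiqm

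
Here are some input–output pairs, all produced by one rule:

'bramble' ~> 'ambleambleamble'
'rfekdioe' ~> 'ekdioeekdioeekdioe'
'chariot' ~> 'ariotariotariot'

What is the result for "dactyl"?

Each output is the input with this applied: delete the first 2 characters, then write the whole string 3 times in a row.
Working it through for "dactyl": intermediate "ctyl", final "ctylctylctyl".
(Check on "bramble": → "amble" → "ambleambleamble" ✓)

ctylctylctyl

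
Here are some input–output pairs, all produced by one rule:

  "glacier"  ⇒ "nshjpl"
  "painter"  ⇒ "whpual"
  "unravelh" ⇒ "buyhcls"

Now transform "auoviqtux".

hbvcpxab

The pattern: shift every letter 7 places forward in the alphabet (wrapping around), then delete the last character.
"auoviqtux" → "hbvcpxabe" → "hbvcpxab".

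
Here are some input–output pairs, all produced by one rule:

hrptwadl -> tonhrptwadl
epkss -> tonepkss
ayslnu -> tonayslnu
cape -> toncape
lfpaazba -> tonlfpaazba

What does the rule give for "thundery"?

The rule is to prepend "ton".
Applying that to "thundery" gives "tonthundery".

tonthundery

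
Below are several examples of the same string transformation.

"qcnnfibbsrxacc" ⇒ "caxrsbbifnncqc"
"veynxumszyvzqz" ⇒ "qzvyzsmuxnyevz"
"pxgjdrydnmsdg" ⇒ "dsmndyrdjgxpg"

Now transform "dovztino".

Rule — reverse the string, then move the first character to the end.
On "dovztino": the first step gives "onitzvod", and the second then gives "nitzvodo".

nitzvodo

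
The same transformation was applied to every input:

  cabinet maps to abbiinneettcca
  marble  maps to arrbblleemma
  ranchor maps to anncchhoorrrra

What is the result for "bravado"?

Looking at the pairs, the operation is to double every character, then move the first 3 characters to the end (rotate left by 3).
Applying both steps to "bravado": "bbrraavvaaddoo", then "raavvaaddoobbr".

raavvaaddoobbr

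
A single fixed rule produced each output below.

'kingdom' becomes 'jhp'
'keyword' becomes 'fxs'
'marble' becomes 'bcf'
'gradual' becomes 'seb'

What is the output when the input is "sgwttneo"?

huop

Rule — keep every other character starting from the second (positions 2nd, 4th, 6th, ...), then shift every letter 1 place forward in the alphabet (wrapping around).
Applying both steps to "sgwttneo": "gtno", then "huop".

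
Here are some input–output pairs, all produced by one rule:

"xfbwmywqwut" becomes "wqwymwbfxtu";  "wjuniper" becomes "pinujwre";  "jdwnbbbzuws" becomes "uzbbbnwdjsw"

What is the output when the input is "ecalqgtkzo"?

ktgqlaceoz

The transformation: move the last 2 characters to the front (rotate right by 2), then reverse the string.
"ecalqgtkzo" → "zoecalqgtk" → "ktgqlaceoz".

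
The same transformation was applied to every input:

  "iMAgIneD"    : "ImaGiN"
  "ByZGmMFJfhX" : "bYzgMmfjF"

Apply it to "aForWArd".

Looking at the pairs, the operation is to delete the last 2 characters, then flip the case of every letter.
"aForWArd" → "aForWA" → "AfORwa".

AfORwa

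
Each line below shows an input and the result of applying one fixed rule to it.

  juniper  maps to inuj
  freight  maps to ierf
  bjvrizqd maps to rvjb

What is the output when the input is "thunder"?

Rule — reverse the string, then keep only the last 4 characters.
"thunder" → "rednuht" → "nuht".

nuht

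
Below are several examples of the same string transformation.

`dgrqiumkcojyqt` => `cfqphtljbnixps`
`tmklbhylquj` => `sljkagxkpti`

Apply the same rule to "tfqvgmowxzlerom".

sepuflnvwykdqnl

The rule is to shift every letter 1 place backward in the alphabet (wrapping around).
Doing the same to "tfqvgmowxzlerom": "sepuflnvwykdqnl".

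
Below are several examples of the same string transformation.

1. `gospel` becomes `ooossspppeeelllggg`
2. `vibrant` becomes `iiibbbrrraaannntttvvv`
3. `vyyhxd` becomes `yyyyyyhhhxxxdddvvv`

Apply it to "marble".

aaarrrbbbllleeemmm

Each output is the input with this applied: move the first character to the end, then repeat every character 3 times.
Applying both steps to "marble": "arblem", then "aaarrrbbbllleeemmm".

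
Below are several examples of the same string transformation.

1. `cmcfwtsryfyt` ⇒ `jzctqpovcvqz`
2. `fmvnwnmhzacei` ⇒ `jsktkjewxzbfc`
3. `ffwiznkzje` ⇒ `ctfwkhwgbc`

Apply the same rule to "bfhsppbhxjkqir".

Each output is the input with this applied: move the first character to the end, then shift every letter 3 places backward in the alphabet (wrapping around).
"bfhsppbhxjkqir" → "fhsppbhxjkqirb" → "cepmmyeughnfoy".

cepmmyeughnfoy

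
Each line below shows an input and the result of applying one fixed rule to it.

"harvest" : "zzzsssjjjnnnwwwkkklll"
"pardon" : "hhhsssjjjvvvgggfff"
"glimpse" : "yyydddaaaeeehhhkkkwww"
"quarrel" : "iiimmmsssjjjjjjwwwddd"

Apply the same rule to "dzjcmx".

vvvrrrbbbuuueeeppp

Rule — repeat every character 3 times, then shift every letter 8 places backward in the alphabet (wrapping around).
Starting from "dzjcmx": after the first operation, "dddzzzjjjcccmmmxxx"; after the second, "vvvrrrbbbuuueeeppp".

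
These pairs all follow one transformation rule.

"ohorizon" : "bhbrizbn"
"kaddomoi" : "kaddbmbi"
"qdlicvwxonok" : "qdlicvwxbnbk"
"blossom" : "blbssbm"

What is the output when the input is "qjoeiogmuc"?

qjbeibgmuc

The pattern: replace every "o" with "b".
Doing the same to "qjoeiogmuc": "qjbeibgmuc".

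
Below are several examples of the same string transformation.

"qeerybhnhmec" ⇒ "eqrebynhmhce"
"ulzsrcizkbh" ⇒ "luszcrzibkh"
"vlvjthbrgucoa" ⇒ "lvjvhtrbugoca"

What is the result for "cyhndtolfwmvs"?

Looking at the pairs, the operation is to swap each adjacent pair of characters (1↔2, 3↔4, ...).
So "cyhndtolfwmvs" becomes "ycnhtdlowfvms".

ycnhtdlowfvms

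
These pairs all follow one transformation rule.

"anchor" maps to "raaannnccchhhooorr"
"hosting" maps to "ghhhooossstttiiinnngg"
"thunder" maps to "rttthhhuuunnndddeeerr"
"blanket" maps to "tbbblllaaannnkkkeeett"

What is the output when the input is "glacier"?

Looking at the pairs, the operation is to repeat every character 3 times, then move the last character to the front.
"glacier" → "rggglllaaaccciiieeerr".

rggglllaaaccciiieeerr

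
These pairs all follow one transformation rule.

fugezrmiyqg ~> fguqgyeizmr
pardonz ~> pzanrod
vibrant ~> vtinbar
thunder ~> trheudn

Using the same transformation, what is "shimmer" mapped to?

The transformation: take characters alternately from the front and the back (1st, last, 2nd, 2nd-last, ...).
Applying that to "shimmer" gives "srheimm".

srheimm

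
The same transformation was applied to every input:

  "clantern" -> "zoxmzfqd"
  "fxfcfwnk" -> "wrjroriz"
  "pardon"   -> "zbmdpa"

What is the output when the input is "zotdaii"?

ulafpmu

The transformation: move the last character to the front, then shift every letter 12 places forward in the alphabet (wrapping around).
Applying both steps to "zotdaii": "izotdai", then "ulafpmu".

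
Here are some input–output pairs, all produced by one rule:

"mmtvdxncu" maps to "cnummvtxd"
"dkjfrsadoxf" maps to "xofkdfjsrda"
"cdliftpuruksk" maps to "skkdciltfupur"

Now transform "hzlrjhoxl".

The transformation: swap each adjacent pair of characters (1↔2, 3↔4, ...), then move the last 3 characters to the front (rotate right by 3).
"hzlrjhoxl" → "xolzhrlhj".
(Check on "mmtvdxncu": → "mmvtxdcnu" → "cnummvtxd" ✓)

xolzhrlhj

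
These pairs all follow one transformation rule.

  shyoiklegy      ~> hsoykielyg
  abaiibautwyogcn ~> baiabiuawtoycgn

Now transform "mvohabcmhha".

vmhobamchha

In each case the input is transformed by: swap each adjacent pair of characters (1↔2, 3↔4, ...).
On "mvohabcmhha" that produces "vmhobamchha".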